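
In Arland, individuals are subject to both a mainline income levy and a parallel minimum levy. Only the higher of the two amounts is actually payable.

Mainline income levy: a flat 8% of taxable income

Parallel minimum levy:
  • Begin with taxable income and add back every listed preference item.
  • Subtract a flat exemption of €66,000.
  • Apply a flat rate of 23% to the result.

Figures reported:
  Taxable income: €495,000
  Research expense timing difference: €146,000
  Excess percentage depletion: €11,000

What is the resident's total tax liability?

Parallel minimum levy:
  Adjusted income: €495,000 + €146,000 + €11,000 = €652,000
  Less exemption €66,000 → base €586,000
  €586,000 × 23% = €134,780

Mainline income levy:
  €495,000 × 8% = €39,600

€134,780 > €39,600, so the parallel minimum levy is the binding amount.

€134,780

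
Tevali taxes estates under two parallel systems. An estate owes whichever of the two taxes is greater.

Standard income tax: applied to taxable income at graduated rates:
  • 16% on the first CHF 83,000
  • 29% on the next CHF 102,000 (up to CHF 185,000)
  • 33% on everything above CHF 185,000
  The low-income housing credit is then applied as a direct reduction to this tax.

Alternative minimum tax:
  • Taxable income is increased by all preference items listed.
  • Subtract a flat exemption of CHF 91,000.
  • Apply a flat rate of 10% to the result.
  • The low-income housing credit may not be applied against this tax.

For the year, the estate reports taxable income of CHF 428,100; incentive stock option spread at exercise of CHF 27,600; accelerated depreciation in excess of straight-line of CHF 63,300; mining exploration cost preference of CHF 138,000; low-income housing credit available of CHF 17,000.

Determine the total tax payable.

Standard income tax:
  CHF 83,000 × 16% = CHF 13,280
  CHF 102,000 × 29% = CHF 29,580
  CHF 243,100 × 33% = CHF 80,223
  → CHF 123,083
  Less low-income housing credit CHF 17,000 → CHF 106,083

Alternative minimum tax:
  Adjusted income: CHF 428,100 + CHF 27,600 + CHF 63,300 + CHF 138,000 = CHF 657,000
  Less exemption CHF 91,000 → base CHF 566,000
  CHF 566,000 × 10% = CHF 56,600

CHF 106,083 > CHF 56,600, so the standard income tax governs.

CHF 106,083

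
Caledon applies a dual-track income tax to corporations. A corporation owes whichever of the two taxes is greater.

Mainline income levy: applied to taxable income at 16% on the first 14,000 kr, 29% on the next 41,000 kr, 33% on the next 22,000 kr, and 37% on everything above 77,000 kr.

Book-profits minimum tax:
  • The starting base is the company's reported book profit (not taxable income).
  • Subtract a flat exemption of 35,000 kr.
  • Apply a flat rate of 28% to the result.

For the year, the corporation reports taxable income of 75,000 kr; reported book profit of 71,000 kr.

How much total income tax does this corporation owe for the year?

20,730 kr

Mainline income levy:
  14,000 kr × 16% = 2,240 kr
  41,000 kr × 29% = 11,890 kr
  20,000 kr × 33% = 6,600 kr
  → 20,730 kr

Book-profits minimum tax:
  Base (reported book profit): 71,000 kr
  Less exemption 35,000 kr → base 36,000 kr
  36,000 kr × 28% = 10,080 kr

20,730 kr > 10,080 kr, so the mainline income levy governs.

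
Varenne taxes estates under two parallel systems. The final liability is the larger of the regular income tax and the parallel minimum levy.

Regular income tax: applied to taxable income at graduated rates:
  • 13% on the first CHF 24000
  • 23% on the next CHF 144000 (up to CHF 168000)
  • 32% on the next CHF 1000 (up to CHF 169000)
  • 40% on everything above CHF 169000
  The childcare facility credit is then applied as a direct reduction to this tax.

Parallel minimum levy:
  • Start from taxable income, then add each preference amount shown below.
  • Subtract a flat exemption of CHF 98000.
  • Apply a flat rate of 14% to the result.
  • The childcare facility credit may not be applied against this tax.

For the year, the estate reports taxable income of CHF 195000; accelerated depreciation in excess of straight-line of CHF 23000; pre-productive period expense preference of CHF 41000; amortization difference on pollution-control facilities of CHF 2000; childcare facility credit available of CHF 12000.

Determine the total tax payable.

Regular income tax:
  CHF 24000 × 13% = CHF 3120
  CHF 144000 × 23% = CHF 33120
  CHF 1000 × 32% = CHF 320
  CHF 26000 × 40% = CHF 10400
  → CHF 46960
  Less childcare facility credit CHF 12000 → CHF 34960

Parallel minimum levy:
  Adjusted income: CHF 195000 + CHF 23000 + CHF 41000 + CHF 2000 = CHF 261000
  Less exemption CHF 98000 → base CHF 163000
  CHF 163000 × 14% = CHF 22820

CHF 34960 > CHF 22820, so the regular income tax governs.

CHF 34960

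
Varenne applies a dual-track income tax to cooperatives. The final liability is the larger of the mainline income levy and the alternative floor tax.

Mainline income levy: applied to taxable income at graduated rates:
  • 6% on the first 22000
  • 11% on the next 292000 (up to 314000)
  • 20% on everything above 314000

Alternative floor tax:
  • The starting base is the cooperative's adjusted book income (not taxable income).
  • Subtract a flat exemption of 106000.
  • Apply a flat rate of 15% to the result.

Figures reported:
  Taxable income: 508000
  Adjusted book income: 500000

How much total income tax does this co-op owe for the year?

Alternative floor tax:
  Base (adjusted book income): 500000
  Less exemption 106000 → base 394000
  394000 × 15% = 59100

Mainline income levy:
  22000 × 6% = 1320
  292000 × 11% = 32120
  194000 × 20% = 38800
  → 72240

72240 > 59100, so the mainline income levy governs.

72240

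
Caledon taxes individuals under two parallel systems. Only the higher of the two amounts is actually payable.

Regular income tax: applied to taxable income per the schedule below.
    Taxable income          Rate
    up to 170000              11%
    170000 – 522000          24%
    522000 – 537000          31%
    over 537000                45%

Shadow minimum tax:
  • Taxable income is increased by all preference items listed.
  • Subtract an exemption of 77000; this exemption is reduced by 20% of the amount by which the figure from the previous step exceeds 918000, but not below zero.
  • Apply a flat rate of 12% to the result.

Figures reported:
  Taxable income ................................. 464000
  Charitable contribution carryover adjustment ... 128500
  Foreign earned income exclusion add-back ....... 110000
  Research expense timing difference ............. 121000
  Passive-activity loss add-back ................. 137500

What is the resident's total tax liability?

107112

Shadow minimum tax:
  Adjusted income: 464000 + 128500 + 110000 + 121000 + 137500 = 961000
  Exemption: 77000 − 20% × (961000 − 918000) = 77000 − 8600 = 68400
  Base: 961000 − 68400 = 892600
  892600 × 12% = 107112

Regular income tax:
  170000 × 11% = 18700
  294000 × 24% = 70560
  → 89260

107112 > 89260, so the shadow minimum tax is the binding amount.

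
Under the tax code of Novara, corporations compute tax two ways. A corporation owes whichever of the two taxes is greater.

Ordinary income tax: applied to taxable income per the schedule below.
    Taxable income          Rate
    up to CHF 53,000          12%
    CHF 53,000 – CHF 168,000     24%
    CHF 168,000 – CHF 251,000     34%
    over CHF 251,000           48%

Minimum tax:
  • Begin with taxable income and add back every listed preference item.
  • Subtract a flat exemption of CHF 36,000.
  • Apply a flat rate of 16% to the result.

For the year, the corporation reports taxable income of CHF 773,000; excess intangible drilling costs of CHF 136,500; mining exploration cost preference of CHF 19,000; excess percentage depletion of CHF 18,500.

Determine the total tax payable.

Minimum tax:
  Adjusted income: CHF 773,000 + CHF 136,500 + CHF 19,000 + CHF 18,500 = CHF 947,000
  Less exemption CHF 36,000 → base CHF 911,000
  CHF 911,000 × 16% = CHF 145,760

Ordinary income tax:
  CHF 53,000 × 12% = CHF 6,360
  CHF 115,000 × 24% = CHF 27,600
  CHF 83,000 × 34% = CHF 28,220
  CHF 522,000 × 48% = CHF 250,560
  → CHF 312,740

CHF 312,740 > CHF 145,760, so the ordinary income tax governs.

CHF 312,740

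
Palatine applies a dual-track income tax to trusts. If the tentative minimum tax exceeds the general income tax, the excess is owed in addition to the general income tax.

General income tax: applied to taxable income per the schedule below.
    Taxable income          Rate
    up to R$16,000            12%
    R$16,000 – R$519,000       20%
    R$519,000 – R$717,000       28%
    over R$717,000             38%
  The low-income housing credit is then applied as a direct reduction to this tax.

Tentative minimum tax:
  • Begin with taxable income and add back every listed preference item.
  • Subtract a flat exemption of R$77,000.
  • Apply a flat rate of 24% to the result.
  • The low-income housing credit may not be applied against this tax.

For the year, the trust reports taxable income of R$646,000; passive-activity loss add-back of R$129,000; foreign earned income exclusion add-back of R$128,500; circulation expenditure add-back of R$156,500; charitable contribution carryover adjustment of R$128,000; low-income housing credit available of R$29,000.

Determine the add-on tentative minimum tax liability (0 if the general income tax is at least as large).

R$157,560

Tentative minimum tax:
  Adjusted income: R$646,000 + R$129,000 + R$128,500 + R$156,500 + R$128,000 = R$1,188,000
  Less exemption R$77,000 → base R$1,111,000
  R$1,111,000 × 24% = R$266,640

General income tax:
  R$16,000 × 12% = R$1,920
  R$503,000 × 20% = R$100,600
  R$127,000 × 28% = R$35,560
  → R$138,080
  Less low-income housing credit R$29,000 → R$109,080

Excess of tentative minimum tax over general income tax: R$266,640 − R$109,080 = R$157,560.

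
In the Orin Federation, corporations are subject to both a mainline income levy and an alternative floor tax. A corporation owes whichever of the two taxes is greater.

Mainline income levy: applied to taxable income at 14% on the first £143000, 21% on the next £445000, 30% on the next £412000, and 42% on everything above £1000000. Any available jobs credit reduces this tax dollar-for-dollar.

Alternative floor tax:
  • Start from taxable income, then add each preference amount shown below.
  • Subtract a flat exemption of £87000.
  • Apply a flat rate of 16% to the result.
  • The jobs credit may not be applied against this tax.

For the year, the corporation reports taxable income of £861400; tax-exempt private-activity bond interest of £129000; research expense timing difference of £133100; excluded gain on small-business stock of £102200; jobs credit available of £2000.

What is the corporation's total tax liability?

Alternative floor tax:
  Adjusted income: £861400 + £129000 + £133100 + £102200 = £1225700
  Less exemption £87000 → base £1138700
  £1138700 × 16% = £182192

Mainline income levy:
  £143000 × 14% = £20020
  £445000 × 21% = £93450
  £273400 × 30% = £82020
  → £195490
  Less jobs credit £2000 → £193490

£193490 > £182192, so the mainline income levy governs.

£193490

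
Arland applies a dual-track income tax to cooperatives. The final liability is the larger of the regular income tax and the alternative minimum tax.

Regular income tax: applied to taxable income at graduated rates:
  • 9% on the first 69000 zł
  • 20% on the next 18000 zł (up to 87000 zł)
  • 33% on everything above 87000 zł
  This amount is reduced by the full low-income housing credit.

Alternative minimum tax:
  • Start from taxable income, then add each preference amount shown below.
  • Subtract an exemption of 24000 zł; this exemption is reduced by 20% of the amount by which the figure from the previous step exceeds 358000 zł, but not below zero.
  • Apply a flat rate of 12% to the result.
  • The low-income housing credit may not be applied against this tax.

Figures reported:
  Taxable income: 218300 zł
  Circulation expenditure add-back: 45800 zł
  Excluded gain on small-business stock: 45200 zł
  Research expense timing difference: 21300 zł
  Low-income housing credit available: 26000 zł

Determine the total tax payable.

Regular income tax:
  69000 zł × 9% = 6210 zł
  18000 zł × 20% = 3600 zł
  131300 zł × 33% = 43329 zł
  → 53139 zł
  Less low-income housing credit 26000 zł → 27139 zł

Alternative minimum tax:
  Adjusted income: 218300 zł + 45800 zł + 45200 zł + 21300 zł = 330600 zł
  Exemption: 330600 zł ≤ 358000 zł, so full 24000 zł applies
  Base: 330600 zł − 24000 zł = 306600 zł
  306600 zł × 12% = 36792 zł

36792 zł > 27139 zł, so the alternative minimum tax is the binding amount.

36792 zł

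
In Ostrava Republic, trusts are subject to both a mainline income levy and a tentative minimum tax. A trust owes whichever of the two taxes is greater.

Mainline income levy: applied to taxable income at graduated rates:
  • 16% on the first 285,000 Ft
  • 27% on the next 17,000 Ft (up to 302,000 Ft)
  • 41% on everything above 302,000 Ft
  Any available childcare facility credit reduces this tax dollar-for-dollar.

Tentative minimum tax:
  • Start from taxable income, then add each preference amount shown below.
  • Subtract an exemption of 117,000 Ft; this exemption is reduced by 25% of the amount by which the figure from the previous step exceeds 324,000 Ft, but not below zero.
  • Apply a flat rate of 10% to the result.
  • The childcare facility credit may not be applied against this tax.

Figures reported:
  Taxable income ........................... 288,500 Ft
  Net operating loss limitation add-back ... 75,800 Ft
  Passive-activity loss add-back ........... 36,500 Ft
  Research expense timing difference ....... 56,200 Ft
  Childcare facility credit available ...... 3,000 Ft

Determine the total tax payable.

43,545 Ft

Tentative minimum tax:
  Adjusted income: 288,500 Ft + 75,800 Ft + 36,500 Ft + 56,200 Ft = 457,000 Ft
  Exemption: 117,000 Ft − 25% × (457,000 Ft − 324,000 Ft) = 117,000 Ft − 33,250 Ft = 83,750 Ft
  Base: 457,000 Ft − 83,750 Ft = 373,250 Ft
  373,250 Ft × 10% = 37,325 Ft

Mainline income levy:
  285,000 Ft × 16% = 45,600 Ft
  3,500 Ft × 27% = 945 Ft
  → 46,545 Ft
  Less childcare facility credit 3,000 Ft → 43,545 Ft

43,545 Ft > 37,325 Ft, so the mainline income levy governs.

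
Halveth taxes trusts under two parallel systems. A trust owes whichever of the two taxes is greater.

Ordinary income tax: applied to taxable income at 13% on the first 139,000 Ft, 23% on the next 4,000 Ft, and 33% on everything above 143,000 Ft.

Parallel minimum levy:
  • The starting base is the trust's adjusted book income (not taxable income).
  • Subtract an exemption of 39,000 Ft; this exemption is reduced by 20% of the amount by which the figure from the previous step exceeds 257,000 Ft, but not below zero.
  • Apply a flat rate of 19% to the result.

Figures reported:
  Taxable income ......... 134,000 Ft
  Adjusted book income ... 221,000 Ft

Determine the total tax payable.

Ordinary income tax:
  134,000 Ft × 13% = 17,420 Ft

Parallel minimum levy:
  Base (adjusted book income): 221,000 Ft
  Exemption: 221,000 Ft ≤ 257,000 Ft, so full 39,000 Ft applies
  Base: 221,000 Ft − 39,000 Ft = 182,000 Ft
  182,000 Ft × 19% = 34,580 Ft

34,580 Ft > 17,420 Ft, so the parallel minimum levy is the binding amount.

34,580 Ft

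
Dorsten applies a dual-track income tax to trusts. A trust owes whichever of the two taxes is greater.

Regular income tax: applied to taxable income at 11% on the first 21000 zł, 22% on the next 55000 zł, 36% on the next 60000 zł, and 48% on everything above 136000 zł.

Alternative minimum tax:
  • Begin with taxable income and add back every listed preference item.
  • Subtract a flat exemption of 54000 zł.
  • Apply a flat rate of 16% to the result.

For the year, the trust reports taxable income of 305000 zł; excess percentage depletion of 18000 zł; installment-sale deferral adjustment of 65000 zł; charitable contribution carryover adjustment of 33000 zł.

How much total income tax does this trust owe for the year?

117130 zł

Alternative minimum tax:
  Adjusted income: 305000 zł + 18000 zł + 65000 zł + 33000 zł = 421000 zł
  Less exemption 54000 zł → base 367000 zł
  367000 zł × 16% = 58720 zł

Regular income tax:
  21000 zł × 11% = 2310 zł
  55000 zł × 22% = 12100 zł
  60000 zł × 36% = 21600 zł
  169000 zł × 48% = 81120 zł
  → 117130 zł

117130 zł > 58720 zł, so the regular income tax governs.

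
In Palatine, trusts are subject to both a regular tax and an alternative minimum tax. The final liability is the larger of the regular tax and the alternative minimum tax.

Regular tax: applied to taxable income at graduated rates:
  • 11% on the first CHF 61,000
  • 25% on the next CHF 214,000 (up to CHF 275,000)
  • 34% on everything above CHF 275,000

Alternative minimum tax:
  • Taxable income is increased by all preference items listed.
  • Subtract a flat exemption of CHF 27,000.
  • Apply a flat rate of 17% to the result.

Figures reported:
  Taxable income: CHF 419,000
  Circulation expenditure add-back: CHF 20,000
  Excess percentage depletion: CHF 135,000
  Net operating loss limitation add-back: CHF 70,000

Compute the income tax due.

CHF 109,170

Alternative minimum tax:
  Adjusted income: CHF 419,000 + CHF 20,000 + CHF 135,000 + CHF 70,000 = CHF 644,000
  Less exemption CHF 27,000 → base CHF 617,000
  CHF 617,000 × 17% = CHF 104,890

Regular tax:
  CHF 61,000 × 11% = CHF 6,710
  CHF 214,000 × 25% = CHF 53,500
  CHF 144,000 × 34% = CHF 48,960
  → CHF 109,170

CHF 109,170 > CHF 104,890, so the regular tax governs.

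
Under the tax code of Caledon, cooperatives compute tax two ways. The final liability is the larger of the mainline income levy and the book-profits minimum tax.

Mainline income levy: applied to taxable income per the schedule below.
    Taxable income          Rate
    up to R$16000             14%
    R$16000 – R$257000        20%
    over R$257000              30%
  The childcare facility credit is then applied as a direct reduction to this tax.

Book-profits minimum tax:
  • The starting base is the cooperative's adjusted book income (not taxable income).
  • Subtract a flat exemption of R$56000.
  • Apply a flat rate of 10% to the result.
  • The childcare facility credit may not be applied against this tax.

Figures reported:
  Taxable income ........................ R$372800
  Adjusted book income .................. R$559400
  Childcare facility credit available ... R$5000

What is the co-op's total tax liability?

Mainline income levy:
  R$16000 × 14% = R$2240
  R$241000 × 20% = R$48200
  R$115800 × 30% = R$34740
  → R$85180
  Less childcare facility credit R$5000 → R$80180

Book-profits minimum tax:
  Base (adjusted book income): R$559400
  Less exemption R$56000 → base R$503400
  R$503400 × 10% = R$50340

R$80180 > R$50340, so the mainline income levy governs.

R$80180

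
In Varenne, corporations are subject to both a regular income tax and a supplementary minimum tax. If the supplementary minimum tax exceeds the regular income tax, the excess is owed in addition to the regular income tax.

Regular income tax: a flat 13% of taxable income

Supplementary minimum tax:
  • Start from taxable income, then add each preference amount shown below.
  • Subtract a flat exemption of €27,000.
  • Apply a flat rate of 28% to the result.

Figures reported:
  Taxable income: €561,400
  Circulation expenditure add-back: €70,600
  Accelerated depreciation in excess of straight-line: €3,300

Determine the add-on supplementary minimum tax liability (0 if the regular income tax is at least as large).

Regular income tax:
  €561,400 × 13% = €72,982

Supplementary minimum tax:
  Adjusted income: €561,400 + €70,600 + €3,300 = €635,300
  Less exemption €27,000 → base €608,300
  €608,300 × 28% = €170,324

Excess of supplementary minimum tax over regular income tax: €170,324 − €72,982 = €97,342.

€97,342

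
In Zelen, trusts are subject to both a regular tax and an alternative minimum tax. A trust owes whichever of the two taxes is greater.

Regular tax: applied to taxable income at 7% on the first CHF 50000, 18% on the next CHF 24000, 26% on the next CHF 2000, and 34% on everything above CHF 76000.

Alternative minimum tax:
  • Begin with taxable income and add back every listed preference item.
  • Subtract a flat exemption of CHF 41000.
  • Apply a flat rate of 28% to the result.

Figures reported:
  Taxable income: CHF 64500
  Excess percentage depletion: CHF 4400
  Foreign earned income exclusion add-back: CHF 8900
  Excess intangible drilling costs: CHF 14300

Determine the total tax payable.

Regular tax:
  CHF 50000 × 7% = CHF 3500
  CHF 14500 × 18% = CHF 2610
  → CHF 6110

Alternative minimum tax:
  Adjusted income: CHF 64500 + CHF 4400 + CHF 8900 + CHF 14300 = CHF 92100
  Less exemption CHF 41000 → base CHF 51100
  CHF 51100 × 28% = CHF 14308

CHF 14308 > CHF 6110, so the alternative minimum tax is the binding amount.

CHF 14308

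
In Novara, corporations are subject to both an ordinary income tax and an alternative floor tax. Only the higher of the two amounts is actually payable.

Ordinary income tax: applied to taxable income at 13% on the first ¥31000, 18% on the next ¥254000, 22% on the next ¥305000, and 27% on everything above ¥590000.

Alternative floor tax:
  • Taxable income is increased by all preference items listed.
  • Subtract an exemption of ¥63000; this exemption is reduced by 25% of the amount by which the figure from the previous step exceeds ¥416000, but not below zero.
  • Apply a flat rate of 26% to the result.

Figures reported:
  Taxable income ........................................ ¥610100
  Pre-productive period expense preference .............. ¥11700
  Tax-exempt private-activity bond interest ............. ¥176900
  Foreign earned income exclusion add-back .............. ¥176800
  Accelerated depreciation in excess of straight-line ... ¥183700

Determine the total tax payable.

¥301392

Alternative floor tax:
  Adjusted income: ¥610100 + ¥11700 + ¥176900 + ¥176800 + ¥183700 = ¥1159200
  Exemption: 25% × (¥1159200 − ¥416000) = ¥185800 ≥ ¥63000, so the exemption is fully phased out
  Base: ¥1159200 − ¥0 = ¥1159200
  ¥1159200 × 26% = ¥301392

Ordinary income tax:
  ¥31000 × 13% = ¥4030
  ¥254000 × 18% = ¥45720
  ¥305000 × 22% = ¥67100
  ¥20100 × 27% = ¥5427
  → ¥122277

¥301392 > ¥122277, so the alternative floor tax is the binding amount.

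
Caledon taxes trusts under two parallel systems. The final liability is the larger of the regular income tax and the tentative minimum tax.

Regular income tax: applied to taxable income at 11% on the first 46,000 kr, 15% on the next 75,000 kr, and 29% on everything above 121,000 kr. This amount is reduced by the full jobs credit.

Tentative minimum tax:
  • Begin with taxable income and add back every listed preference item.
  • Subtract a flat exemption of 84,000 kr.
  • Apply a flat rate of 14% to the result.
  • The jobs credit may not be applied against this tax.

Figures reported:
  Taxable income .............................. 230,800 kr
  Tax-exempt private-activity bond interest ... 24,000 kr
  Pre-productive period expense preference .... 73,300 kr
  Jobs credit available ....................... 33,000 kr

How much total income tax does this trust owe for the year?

Regular income tax:
  46,000 kr × 11% = 5,060 kr
  75,000 kr × 15% = 11,250 kr
  109,800 kr × 29% = 31,842 kr
  → 48,152 kr
  Less jobs credit 33,000 kr → 15,152 kr

Tentative minimum tax:
  Adjusted income: 230,800 kr + 24,000 kr + 73,300 kr = 328,100 kr
  Less exemption 84,000 kr → base 244,100 kr
  244,100 kr × 14% = 34,174 kr

34,174 kr > 15,152 kr, so the tentative minimum tax is the binding amount.

34,174 kr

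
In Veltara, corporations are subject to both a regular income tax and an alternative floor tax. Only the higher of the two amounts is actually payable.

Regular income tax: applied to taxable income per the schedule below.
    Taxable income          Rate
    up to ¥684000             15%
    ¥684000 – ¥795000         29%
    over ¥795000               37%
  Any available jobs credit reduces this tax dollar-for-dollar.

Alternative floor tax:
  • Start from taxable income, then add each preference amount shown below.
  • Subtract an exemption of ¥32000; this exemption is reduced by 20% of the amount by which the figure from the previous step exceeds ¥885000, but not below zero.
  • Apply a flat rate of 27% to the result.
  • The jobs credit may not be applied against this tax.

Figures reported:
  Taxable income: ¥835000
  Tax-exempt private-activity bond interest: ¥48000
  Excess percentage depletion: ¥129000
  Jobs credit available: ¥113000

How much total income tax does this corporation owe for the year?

¥271458

Regular income tax:
  ¥684000 × 15% = ¥102600
  ¥111000 × 29% = ¥32190
  ¥40000 × 37% = ¥14800
  → ¥149590
  Less jobs credit ¥113000 → ¥36590

Alternative floor tax:
  Adjusted income: ¥835000 + ¥48000 + ¥129000 = ¥1012000
  Exemption: ¥32000 − 20% × (¥1012000 − ¥885000) = ¥32000 − ¥25400 = ¥6600
  Base: ¥1012000 − ¥6600 = ¥1005400
  ¥1005400 × 27% = ¥271458

¥271458 > ¥36590, so the alternative floor tax is the binding amount.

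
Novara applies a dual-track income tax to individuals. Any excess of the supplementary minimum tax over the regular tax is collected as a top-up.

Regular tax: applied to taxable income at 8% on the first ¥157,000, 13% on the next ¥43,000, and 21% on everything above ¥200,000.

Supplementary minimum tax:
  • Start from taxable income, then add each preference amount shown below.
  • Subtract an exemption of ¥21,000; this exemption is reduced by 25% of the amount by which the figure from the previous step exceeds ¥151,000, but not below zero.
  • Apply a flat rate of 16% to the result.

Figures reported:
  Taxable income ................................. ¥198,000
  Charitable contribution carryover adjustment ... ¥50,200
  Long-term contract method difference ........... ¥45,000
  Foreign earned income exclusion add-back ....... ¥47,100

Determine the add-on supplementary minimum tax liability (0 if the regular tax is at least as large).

Supplementary minimum tax:
  Adjusted income: ¥198,000 + ¥50,200 + ¥45,000 + ¥47,100 = ¥340,300
  Exemption: 25% × (¥340,300 − ¥151,000) = ¥47,325 ≥ ¥21,000, so the exemption is fully phased out
  Base: ¥340,300 − ¥0 = ¥340,300
  ¥340,300 × 16% = ¥54,448

Regular tax:
  ¥157,000 × 8% = ¥12,560
  ¥41,000 × 13% = ¥5,330
  → ¥17,890

Excess of supplementary minimum tax over regular tax: ¥54,448 − ¥17,890 = ¥36,558.

¥36,558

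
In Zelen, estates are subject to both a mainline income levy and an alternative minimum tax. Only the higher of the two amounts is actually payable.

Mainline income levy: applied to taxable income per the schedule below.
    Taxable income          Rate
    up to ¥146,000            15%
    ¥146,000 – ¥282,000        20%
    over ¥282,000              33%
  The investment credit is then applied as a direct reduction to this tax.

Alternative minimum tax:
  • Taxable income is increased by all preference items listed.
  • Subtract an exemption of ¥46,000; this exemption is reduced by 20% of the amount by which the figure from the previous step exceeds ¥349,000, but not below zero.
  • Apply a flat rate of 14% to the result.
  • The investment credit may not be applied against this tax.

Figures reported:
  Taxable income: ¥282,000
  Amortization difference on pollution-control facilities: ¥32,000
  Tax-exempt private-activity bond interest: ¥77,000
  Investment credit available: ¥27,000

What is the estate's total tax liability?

Mainline income levy:
  ¥146,000 × 15% = ¥21,900
  ¥136,000 × 20% = ¥27,200
  → ¥49,100
  Less investment credit ¥27,000 → ¥22,100

Alternative minimum tax:
  Adjusted income: ¥282,000 + ¥32,000 + ¥77,000 = ¥391,000
  Exemption: ¥46,000 − 20% × (¥391,000 − ¥349,000) = ¥46,000 − ¥8,400 = ¥37,600
  Base: ¥391,000 − ¥37,600 = ¥353,400
  ¥353,400 × 14% = ¥49,476

¥49,476 > ¥22,100, so the alternative minimum tax is the binding amount.

¥49,476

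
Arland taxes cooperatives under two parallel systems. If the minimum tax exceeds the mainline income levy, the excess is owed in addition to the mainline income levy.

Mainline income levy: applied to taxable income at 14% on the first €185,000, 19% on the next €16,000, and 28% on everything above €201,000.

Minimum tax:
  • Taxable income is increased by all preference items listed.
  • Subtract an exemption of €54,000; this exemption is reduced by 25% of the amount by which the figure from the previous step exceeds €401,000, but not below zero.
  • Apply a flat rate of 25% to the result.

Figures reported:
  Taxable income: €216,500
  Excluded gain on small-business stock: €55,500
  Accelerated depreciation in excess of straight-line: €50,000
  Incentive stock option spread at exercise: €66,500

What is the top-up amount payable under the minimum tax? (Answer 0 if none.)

Mainline income levy:
  €185,000 × 14% = €25,900
  €16,000 × 19% = €3,040
  €15,500 × 28% = €4,340
  → €33,280

Minimum tax:
  Adjusted income: €216,500 + €55,500 + €50,000 + €66,500 = €388,500
  Exemption: €388,500 ≤ €401,000, so full €54,000 applies
  Base: €388,500 − €54,000 = €334,500
  €334,500 × 25% = €83,625

Excess of minimum tax over mainline income levy: €83,625 − €33,280 = €50,345.

€50,345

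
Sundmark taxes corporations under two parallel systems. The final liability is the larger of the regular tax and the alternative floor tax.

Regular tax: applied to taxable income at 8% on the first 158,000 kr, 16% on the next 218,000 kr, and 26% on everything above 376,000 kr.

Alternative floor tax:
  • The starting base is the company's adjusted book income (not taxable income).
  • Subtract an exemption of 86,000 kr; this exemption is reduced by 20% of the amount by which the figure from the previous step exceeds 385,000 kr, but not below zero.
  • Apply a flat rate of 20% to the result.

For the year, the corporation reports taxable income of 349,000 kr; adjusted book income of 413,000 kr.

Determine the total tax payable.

Alternative floor tax:
  Base (adjusted book income): 413,000 kr
  Exemption: 86,000 kr − 20% × (413,000 kr − 385,000 kr) = 86,000 kr − 5,600 kr = 80,400 kr
  Base: 413,000 kr − 80,400 kr = 332,600 kr
  332,600 kr × 20% = 66,520 kr

Regular tax:
  158,000 kr × 8% = 12,640 kr
  191,000 kr × 16% = 30,560 kr
  → 43,200 kr

66,520 kr > 43,200 kr, so the alternative floor tax is the binding amount.

66,520 kr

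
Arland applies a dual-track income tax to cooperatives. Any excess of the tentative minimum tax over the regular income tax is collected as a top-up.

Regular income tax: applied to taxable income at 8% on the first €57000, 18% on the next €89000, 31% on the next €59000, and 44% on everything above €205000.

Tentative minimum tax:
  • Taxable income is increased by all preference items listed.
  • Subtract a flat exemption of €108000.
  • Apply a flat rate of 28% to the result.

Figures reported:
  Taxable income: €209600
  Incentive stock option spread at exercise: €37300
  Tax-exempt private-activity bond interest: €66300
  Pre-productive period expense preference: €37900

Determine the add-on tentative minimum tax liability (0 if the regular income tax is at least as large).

Regular income tax:
  €57000 × 8% = €4560
  €89000 × 18% = €16020
  €59000 × 31% = €18290
  €4600 × 44% = €2024
  → €40894

Tentative minimum tax:
  Adjusted income: €209600 + €37300 + €66300 + €37900 = €351100
  Less exemption €108000 → base €243100
  €243100 × 28% = €68068

Excess of tentative minimum tax over regular income tax: €68068 − €40894 = €27174.

€27174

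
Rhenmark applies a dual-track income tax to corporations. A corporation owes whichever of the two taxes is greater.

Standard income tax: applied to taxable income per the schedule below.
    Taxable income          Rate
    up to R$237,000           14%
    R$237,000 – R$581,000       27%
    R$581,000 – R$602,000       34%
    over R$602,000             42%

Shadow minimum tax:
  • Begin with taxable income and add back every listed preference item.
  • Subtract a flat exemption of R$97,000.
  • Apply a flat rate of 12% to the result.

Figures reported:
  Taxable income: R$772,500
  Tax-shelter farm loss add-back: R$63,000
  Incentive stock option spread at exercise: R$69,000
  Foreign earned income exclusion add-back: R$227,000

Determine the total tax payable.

R$204,810

Standard income tax:
  R$237,000 × 14% = R$33,180
  R$344,000 × 27% = R$92,880
  R$21,000 × 34% = R$7,140
  R$170,500 × 42% = R$71,610
  → R$204,810

Shadow minimum tax:
  Adjusted income: R$772,500 + R$63,000 + R$69,000 + R$227,000 = R$1,131,500
  Less exemption R$97,000 → base R$1,034,500
  R$1,034,500 × 12% = R$124,140

R$204,810 > R$124,140, so the standard income tax governs.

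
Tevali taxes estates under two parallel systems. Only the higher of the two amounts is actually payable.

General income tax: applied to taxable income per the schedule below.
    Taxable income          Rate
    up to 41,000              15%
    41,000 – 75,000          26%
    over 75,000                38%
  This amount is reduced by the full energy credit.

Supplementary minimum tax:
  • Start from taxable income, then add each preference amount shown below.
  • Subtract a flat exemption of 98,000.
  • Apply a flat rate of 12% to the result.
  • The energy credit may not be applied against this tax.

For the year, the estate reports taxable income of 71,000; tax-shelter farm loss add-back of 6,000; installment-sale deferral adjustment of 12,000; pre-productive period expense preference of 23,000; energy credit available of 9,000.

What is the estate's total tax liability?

Supplementary minimum tax:
  Adjusted income: 71,000 + 6,000 + 12,000 + 23,000 = 112,000
  Less exemption 98,000 → base 14,000
  14,000 × 12% = 1,680

General income tax:
  41,000 × 15% = 6,150
  30,000 × 26% = 7,800
  → 13,950
  Less energy credit 9,000 → 4,950

4,950 > 1,680, so the general income tax governs.

4,950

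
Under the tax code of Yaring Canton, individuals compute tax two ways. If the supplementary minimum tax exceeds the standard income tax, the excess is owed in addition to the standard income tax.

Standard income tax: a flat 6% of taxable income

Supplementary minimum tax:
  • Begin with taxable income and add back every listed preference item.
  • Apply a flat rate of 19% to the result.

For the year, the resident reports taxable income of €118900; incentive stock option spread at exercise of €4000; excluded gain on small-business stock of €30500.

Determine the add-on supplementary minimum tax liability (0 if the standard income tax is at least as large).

Supplementary minimum tax:
  Adjusted income: €118900 + €4000 + €30500 = €153400
  €153400 × 19% = €29146

Standard income tax:
  €118900 × 6% = €7134

Excess of supplementary minimum tax over standard income tax: €29146 − €7134 = €22012.

€22012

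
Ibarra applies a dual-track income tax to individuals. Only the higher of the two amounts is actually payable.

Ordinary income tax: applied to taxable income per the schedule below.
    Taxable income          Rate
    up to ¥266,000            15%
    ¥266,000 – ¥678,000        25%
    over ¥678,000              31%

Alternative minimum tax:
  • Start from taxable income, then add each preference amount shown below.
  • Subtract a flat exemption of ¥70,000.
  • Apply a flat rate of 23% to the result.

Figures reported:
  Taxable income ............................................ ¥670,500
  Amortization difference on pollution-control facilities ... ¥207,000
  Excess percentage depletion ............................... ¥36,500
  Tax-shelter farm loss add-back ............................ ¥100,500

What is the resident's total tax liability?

Alternative minimum tax:
  Adjusted income: ¥670,500 + ¥207,000 + ¥36,500 + ¥100,500 = ¥1,014,500
  Less exemption ¥70,000 → base ¥944,500
  ¥944,500 × 23% = ¥217,235

Ordinary income tax:
  ¥266,000 × 15% = ¥39,900
  ¥404,500 × 25% = ¥101,125
  → ¥141,025

¥217,235 > ¥141,025, so the alternative minimum tax is the binding amount.

¥217,235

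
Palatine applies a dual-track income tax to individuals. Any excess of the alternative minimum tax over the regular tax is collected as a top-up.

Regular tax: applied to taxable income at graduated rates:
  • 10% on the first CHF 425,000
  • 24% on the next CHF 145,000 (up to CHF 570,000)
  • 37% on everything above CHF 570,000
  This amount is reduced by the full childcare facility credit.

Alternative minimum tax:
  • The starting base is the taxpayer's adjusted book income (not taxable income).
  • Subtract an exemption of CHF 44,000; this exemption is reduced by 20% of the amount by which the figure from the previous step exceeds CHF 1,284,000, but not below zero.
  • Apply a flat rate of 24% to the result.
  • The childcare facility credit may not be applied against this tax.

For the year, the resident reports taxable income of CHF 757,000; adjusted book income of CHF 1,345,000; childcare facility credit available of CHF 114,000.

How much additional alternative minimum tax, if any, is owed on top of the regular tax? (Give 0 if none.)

Alternative minimum tax:
  Base (adjusted book income): CHF 1,345,000
  Exemption: CHF 44,000 − 20% × (CHF 1,345,000 − CHF 1,284,000) = CHF 44,000 − CHF 12,200 = CHF 31,800
  Base: CHF 1,345,000 − CHF 31,800 = CHF 1,313,200
  CHF 1,313,200 × 24% = CHF 315,168

Regular tax:
  CHF 425,000 × 10% = CHF 42,500
  CHF 145,000 × 24% = CHF 34,800
  CHF 187,000 × 37% = CHF 69,190
  → CHF 146,490
  Less childcare facility credit CHF 114,000 → CHF 32,490

Excess of alternative minimum tax over regular tax: CHF 315,168 − CHF 32,490 = CHF 282,678.

CHF 282,678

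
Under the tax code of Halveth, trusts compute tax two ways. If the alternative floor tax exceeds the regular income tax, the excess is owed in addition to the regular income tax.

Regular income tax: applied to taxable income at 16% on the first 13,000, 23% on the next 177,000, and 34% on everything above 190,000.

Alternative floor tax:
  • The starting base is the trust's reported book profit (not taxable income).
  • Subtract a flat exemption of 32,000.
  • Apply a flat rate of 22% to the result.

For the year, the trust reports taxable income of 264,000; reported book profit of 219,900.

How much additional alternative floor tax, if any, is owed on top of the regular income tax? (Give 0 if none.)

0

Regular income tax:
  13,000 × 16% = 2,080
  177,000 × 23% = 40,710
  74,000 × 34% = 25,160
  → 67,950

Alternative floor tax:
  Base (reported book profit): 219,900
  Less exemption 32,000 → base 187,900
  187,900 × 22% = 41,338

41,338 ≤ 67,950, so no add-on is due.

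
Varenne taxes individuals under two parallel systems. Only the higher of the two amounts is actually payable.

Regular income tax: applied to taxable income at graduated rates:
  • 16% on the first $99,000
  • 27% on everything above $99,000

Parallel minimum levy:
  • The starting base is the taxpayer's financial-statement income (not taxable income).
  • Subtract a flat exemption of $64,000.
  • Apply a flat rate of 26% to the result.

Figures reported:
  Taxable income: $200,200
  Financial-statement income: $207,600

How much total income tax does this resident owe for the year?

Regular income tax:
  $99,000 × 16% = $15,840
  $101,200 × 27% = $27,324
  → $43,164

Parallel minimum levy:
  Base (financial-statement income): $207,600
  Less exemption $64,000 → base $143,600
  $143,600 × 26% = $37,336

$43,164 > $37,336, so the regular income tax governs.

$43,164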